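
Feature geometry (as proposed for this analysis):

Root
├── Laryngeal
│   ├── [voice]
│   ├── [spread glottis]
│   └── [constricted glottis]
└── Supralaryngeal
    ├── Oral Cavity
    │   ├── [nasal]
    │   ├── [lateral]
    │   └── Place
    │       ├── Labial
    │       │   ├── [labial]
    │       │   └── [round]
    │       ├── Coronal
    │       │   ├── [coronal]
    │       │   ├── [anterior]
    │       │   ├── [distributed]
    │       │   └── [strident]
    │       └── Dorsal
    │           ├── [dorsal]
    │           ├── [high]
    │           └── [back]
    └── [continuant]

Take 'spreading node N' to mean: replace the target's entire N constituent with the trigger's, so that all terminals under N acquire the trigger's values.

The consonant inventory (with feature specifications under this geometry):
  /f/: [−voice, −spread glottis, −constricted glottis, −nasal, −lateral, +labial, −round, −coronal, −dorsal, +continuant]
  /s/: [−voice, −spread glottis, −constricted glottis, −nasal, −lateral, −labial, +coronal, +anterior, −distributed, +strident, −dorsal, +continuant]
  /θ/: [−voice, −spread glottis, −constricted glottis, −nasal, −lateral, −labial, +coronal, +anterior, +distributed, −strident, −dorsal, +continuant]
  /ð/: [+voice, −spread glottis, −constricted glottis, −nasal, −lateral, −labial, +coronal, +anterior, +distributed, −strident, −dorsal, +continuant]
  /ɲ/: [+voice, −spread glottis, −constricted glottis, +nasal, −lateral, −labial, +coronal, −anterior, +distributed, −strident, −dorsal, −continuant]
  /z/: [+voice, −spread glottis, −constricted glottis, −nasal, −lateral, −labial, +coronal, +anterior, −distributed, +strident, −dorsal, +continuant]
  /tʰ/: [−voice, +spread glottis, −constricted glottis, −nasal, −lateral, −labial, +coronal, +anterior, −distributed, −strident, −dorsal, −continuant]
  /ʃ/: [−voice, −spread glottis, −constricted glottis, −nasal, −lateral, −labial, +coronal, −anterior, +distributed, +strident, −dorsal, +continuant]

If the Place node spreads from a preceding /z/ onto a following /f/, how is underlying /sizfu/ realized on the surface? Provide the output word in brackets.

Terminals under Place in this geometry: [labial], [round], [coronal], [anterior], [distributed], [strident], [dorsal], [high], [back].
After delinking /f/'s Place and linking /z/'s, the affected terminals become [−labial], [+coronal], [+anterior], [−distributed], [+strident], [−dorsal]; [voice], [spread glottis], [constricted glottis], … (outside Place) are retained from /f/.
This feature bundle is that of [s], so /sizfu/ surfaces as [sizsu].

[sizsu]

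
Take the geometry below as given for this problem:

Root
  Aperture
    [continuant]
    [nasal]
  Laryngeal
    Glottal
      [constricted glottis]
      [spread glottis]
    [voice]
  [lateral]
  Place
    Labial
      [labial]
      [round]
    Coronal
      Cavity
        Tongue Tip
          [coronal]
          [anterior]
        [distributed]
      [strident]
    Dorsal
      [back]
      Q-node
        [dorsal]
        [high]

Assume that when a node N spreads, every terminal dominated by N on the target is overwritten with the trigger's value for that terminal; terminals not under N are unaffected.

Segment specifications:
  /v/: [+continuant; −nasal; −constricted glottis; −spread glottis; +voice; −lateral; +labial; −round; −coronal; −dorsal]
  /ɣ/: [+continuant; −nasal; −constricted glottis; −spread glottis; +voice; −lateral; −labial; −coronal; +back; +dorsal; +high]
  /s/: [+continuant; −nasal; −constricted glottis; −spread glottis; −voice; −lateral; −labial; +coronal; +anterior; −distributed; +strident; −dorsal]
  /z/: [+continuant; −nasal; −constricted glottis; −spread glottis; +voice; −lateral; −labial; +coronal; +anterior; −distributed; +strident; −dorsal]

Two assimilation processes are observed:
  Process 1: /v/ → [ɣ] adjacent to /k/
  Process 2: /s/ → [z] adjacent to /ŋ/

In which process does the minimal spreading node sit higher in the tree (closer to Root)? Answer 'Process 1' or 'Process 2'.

Process 1

Process 1: the features that change are [labial], [round], [dorsal], [high], [back]; the minimal node is Place (depth 1).
Process 2 alters [voice]; the lowest dominating node is [voice] (depth 2 from Root).
Place is closer to Root than [voice], so Process 1 spreads the higher node.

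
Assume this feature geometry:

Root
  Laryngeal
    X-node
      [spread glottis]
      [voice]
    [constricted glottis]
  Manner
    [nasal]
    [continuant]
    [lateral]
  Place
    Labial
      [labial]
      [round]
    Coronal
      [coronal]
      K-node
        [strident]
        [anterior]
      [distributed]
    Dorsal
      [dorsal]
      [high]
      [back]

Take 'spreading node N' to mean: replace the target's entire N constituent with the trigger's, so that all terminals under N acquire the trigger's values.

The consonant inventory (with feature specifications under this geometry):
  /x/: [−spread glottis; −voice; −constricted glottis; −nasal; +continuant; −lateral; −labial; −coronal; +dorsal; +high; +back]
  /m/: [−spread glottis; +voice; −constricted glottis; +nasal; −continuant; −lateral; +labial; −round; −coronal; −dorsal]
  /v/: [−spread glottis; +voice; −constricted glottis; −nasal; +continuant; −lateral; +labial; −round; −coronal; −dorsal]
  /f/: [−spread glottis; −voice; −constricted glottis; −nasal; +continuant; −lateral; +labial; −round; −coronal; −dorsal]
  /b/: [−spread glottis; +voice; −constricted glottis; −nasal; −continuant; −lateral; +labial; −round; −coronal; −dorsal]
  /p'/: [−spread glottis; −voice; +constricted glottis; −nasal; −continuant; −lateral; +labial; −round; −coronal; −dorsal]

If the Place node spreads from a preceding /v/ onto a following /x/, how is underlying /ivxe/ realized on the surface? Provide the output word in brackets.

[ivfe]

Terminals under Place in this geometry: [labial], [round], [coronal], [strident], [anterior], [distributed], [dorsal], [high], [back].
Spreading Place from /v/ onto /x/ replaces those values with /v/'s: [+labial], [−round], [−coronal], [−dorsal]. Features outside Place ([spread glottis], [voice], [constricted glottis], …) stay as in /x/.
Among the inventory, only /f/ has exactly this specification, giving the surface form [ivfe].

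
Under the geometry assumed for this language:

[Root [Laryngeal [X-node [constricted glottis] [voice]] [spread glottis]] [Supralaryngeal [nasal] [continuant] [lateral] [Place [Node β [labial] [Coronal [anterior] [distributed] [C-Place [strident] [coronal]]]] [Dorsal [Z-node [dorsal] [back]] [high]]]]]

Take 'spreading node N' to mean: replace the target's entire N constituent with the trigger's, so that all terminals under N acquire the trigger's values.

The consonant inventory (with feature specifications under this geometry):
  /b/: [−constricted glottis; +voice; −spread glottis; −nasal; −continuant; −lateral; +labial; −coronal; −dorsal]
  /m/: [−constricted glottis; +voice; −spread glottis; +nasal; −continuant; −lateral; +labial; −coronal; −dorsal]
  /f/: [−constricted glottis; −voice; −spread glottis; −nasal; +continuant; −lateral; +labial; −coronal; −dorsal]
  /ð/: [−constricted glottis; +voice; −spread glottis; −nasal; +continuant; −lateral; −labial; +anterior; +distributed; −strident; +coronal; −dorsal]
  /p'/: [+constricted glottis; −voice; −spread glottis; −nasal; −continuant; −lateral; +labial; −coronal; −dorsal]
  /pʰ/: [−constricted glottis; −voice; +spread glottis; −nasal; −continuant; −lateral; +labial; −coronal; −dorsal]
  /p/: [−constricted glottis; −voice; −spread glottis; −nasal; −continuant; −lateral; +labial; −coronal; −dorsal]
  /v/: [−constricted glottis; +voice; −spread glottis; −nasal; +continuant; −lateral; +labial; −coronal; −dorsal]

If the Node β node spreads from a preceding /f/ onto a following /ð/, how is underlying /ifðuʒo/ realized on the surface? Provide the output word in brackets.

Node β immediately or transitively dominates [labial], [anterior], [distributed], [strident], [coronal].
The target acquires /f/'s values for everything under Node β — [+labial], [−coronal] — while keeping its own [constricted glottis], [voice], [spread glottis], ….
Among the inventory, only /v/ has exactly this specification, giving the surface form [ifvuʒo].

[ifvuʒo]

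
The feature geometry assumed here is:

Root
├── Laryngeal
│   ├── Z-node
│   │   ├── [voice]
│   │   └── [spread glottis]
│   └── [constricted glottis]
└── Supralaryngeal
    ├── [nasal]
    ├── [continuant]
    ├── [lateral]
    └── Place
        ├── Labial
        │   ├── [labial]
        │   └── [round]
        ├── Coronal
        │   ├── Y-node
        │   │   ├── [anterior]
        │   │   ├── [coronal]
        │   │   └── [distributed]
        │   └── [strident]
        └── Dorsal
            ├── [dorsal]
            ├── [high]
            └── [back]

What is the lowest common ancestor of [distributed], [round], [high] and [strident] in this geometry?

[distributed]: Root > Supralaryngeal > Place > Coronal > Y-node > [distributed].
[round]: Root > Supralaryngeal > Place > Labial > [round].
[high] lies under Dorsal (below Supralaryngeal).
[strident] lies under Coronal (below Supralaryngeal).
The lowest node appearing on every path is Place; each proper daughter of Place fails to dominate at least one of the listed features.

Place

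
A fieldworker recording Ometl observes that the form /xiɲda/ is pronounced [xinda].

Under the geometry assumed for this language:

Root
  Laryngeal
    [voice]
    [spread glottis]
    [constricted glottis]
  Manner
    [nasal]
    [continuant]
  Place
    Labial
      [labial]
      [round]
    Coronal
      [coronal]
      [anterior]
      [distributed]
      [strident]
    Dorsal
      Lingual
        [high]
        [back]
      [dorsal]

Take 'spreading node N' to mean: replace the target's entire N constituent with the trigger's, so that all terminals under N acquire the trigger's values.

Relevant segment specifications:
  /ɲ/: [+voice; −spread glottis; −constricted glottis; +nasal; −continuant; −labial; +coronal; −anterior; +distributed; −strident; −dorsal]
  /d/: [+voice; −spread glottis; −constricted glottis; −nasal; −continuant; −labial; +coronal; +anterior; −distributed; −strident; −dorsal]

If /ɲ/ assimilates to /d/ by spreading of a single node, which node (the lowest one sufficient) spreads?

Coronal

Feature comparison: [anterior], [distributed] differ between /ɲ/ and [n]; the remaining terminals match.
The smallest constituent containing every changed terminal is Coronal — each of its daughters lacks at least one of the affected features.
Delinking /ɲ/'s Coronal and associating /d/'s Coronal gives precisely the feature bundle of [n].
[nasal], a feature on which the two segments disagree outside Coronal, is unchanged — nothing dominating it spread, and Coronal is the minimal sufficient constituent.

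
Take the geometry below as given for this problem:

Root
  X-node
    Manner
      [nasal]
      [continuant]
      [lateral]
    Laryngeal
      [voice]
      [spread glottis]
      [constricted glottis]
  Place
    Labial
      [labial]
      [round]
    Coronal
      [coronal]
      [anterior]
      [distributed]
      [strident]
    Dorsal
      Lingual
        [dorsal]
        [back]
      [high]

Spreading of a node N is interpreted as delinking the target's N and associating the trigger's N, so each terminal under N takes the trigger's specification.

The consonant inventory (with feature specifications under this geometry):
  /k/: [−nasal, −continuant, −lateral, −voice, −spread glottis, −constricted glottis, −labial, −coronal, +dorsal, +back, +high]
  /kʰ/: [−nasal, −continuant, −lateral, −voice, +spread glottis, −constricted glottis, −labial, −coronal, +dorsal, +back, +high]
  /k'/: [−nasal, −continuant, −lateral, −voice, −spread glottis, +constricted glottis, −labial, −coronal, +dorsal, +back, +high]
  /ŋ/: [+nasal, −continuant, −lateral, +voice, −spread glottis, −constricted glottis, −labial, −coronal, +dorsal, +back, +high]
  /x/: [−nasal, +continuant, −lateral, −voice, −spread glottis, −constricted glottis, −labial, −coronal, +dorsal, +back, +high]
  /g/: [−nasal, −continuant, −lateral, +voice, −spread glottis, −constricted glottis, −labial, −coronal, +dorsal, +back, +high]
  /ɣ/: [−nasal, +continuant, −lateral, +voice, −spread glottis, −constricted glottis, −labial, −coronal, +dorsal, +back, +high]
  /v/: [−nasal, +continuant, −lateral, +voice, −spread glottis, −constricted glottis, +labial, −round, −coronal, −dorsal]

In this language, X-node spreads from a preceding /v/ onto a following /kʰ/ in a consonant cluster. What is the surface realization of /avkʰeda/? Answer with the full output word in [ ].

[avɣeda]

The X-node node dominates the terminals [nasal], [continuant], [lateral], [voice], [spread glottis], [constricted glottis].
Spreading X-node from /v/ onto /kʰ/ replaces those values with /v/'s: [−nasal], [+continuant], [−lateral], [+voice], [−spread glottis], [−constricted glottis]. Features outside X-node ([labial], [coronal], [dorsal], …) stay as in /kʰ/.
The resulting bundle matches /ɣ/ in the inventory; substituting it for /kʰ/ gives [avɣeda].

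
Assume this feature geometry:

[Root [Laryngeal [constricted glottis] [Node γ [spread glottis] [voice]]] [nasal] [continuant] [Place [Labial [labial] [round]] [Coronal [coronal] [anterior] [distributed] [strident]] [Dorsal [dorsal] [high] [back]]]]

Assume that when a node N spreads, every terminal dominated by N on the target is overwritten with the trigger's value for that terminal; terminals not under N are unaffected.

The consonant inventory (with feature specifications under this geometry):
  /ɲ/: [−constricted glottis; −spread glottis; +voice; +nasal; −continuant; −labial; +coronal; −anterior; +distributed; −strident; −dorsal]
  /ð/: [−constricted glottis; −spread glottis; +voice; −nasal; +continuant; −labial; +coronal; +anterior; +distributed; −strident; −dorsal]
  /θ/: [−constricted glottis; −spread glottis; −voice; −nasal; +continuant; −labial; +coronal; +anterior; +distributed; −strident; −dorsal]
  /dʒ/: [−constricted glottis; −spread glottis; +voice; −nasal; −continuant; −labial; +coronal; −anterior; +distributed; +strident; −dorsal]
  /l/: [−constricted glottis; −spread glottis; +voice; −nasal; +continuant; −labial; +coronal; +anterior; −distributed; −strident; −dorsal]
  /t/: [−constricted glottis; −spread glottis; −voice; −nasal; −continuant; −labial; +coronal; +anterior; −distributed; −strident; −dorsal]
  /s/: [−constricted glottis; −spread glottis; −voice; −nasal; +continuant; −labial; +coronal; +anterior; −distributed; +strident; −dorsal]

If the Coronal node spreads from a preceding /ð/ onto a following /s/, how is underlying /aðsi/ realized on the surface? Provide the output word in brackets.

Coronal immediately or transitively dominates [coronal], [anterior], [distributed], [strident].
After delinking /s/'s Coronal and linking /ð/'s, the affected terminals become [+coronal], [+anterior], [+distributed], [−strident]; [constricted glottis], [spread glottis], [voice], … (outside Coronal) are retained from /s/.
Among the inventory, only /θ/ has exactly this specification, giving the surface form [aðθi].

[aðθi]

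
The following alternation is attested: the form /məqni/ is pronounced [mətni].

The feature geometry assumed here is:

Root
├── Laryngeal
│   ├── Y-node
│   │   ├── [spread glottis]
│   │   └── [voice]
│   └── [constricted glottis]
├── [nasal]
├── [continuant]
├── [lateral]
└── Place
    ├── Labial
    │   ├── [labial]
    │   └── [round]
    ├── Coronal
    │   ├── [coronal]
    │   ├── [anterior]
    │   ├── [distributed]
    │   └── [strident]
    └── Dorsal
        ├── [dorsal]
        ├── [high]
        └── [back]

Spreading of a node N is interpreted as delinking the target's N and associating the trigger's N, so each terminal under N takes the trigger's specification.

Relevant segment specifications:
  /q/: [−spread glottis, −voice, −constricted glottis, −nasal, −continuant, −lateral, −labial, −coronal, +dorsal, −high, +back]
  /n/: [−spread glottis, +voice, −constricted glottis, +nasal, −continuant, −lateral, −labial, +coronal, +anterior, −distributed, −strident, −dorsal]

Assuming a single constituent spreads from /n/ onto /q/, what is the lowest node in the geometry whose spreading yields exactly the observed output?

Feature comparison: [coronal], [anterior], [distributed], [strident], [dorsal], [high], [back] differ between /q/ and [t]; the remaining terminals match.
In this geometry the lowest node dominating all of them is Place: every daughter of Place dominates only a proper subset, so no lower node suffices.
If Place spreads, every terminal under it takes /n/'s value, producing [t] as observed.
[nasal], [voice] — on which /n/ differs from /q/ — are unchanged, so Root cannot have spread; the constituent is no larger than Place.

Place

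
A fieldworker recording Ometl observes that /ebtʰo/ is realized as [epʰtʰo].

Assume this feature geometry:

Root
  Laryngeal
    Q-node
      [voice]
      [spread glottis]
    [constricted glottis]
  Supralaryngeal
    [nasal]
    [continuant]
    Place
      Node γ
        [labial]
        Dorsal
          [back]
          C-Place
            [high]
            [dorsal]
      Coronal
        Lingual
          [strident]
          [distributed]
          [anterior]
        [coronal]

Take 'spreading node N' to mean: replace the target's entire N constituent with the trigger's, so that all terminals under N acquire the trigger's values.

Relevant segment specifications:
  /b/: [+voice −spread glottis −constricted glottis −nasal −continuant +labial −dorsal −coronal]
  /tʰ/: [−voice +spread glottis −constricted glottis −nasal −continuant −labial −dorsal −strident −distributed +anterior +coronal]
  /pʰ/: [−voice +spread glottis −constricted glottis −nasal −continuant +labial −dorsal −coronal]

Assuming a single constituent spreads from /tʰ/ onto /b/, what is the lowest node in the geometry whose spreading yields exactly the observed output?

Q-node

The alternation /b/ → [pʰ] changes [voice], [spread glottis] and nothing else.
In this geometry the lowest node dominating all of them is Q-node: every daughter of Q-node dominates only a proper subset, so no lower node suffices.
Spreading Q-node from /tʰ/ overwrites each of those terminals with /tʰ/'s values, yielding exactly [pʰ].
[coronal], [labial] stay as in /b/ although /tʰ/ differs there, so no node dominating them spread; among the remaining candidates Q-node is the lowest that derives the output.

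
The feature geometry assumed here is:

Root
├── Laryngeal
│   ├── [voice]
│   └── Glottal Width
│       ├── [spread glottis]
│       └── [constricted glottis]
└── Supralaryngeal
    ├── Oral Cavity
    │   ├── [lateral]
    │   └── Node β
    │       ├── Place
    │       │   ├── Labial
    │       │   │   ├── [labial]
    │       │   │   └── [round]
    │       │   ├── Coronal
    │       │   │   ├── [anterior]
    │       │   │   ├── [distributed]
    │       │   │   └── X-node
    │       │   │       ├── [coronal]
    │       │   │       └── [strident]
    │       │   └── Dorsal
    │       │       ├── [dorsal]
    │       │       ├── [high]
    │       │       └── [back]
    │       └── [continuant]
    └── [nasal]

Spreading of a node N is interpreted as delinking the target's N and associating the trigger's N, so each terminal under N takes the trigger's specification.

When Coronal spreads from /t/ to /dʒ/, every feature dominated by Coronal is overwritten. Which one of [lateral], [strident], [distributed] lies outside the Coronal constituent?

[lateral]

Coronal dominates exactly [anterior], [distributed], [coronal], [strident].
Spreading Coronal replaces [distributed], [strident] with the trigger's values, since each sits inside the Coronal constituent.
But [lateral] is a dependent of Oral Cavity, outside Coronal; it is therefore untouched by the spreading.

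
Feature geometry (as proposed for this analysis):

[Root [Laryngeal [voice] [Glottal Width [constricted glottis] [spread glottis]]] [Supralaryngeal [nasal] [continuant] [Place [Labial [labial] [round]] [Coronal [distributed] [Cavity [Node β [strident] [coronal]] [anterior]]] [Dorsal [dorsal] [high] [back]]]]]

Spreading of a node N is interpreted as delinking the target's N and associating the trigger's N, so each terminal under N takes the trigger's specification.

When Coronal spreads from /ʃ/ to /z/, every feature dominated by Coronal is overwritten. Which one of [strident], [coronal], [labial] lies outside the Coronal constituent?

The terminals dominated by Coronal are [distributed], [strident], [coronal], [anterior].
Spreading Coronal replaces [strident], [coronal] with the trigger's values, since each sits inside the Coronal constituent.
[labial] is not within the Coronal subtree (it hangs from Labial), so /z/'s [labial] value survives.

[labial]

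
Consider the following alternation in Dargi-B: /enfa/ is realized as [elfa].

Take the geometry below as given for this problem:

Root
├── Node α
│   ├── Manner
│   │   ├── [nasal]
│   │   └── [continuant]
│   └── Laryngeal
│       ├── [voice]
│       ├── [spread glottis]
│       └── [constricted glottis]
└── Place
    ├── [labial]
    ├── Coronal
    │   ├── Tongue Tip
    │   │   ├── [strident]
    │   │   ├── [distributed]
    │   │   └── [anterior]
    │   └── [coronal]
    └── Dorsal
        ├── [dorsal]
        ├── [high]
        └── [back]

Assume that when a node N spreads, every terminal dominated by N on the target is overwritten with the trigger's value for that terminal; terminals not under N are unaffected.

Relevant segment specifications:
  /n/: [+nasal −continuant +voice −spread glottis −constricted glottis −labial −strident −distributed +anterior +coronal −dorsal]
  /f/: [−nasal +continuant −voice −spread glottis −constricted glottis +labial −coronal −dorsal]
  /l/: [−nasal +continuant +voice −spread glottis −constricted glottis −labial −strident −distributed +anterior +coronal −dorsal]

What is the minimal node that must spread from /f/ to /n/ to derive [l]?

Manner

Feature comparison: [nasal], [continuant] differ between /n/ and [l]; the remaining terminals match.
The smallest constituent containing every changed terminal is Manner — each of its daughters lacks at least one of the affected features.
Spreading Manner from /f/ overwrites each of those terminals with /f/'s values, yielding exactly [l].
Had Node α or a higher node spread, [voice] would have taken /f/'s value; it stays as in /n/, confirming the spreading constituent is exactly Manner.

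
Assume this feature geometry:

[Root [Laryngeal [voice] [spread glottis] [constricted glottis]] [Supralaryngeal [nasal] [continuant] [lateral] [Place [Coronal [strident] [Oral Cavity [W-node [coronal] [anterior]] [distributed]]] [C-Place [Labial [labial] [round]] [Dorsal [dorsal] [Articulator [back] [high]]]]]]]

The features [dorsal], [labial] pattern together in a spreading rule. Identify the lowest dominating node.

C-Place

[dorsal]: Root → Supralaryngeal → Place → C-Place → Dorsal → [dorsal].
[labial]: Root → Supralaryngeal → Place → C-Place → Labial → [labial].
The listed terminals split across distinct daughters of C-Place, so C-Place itself is the smallest node containing them all.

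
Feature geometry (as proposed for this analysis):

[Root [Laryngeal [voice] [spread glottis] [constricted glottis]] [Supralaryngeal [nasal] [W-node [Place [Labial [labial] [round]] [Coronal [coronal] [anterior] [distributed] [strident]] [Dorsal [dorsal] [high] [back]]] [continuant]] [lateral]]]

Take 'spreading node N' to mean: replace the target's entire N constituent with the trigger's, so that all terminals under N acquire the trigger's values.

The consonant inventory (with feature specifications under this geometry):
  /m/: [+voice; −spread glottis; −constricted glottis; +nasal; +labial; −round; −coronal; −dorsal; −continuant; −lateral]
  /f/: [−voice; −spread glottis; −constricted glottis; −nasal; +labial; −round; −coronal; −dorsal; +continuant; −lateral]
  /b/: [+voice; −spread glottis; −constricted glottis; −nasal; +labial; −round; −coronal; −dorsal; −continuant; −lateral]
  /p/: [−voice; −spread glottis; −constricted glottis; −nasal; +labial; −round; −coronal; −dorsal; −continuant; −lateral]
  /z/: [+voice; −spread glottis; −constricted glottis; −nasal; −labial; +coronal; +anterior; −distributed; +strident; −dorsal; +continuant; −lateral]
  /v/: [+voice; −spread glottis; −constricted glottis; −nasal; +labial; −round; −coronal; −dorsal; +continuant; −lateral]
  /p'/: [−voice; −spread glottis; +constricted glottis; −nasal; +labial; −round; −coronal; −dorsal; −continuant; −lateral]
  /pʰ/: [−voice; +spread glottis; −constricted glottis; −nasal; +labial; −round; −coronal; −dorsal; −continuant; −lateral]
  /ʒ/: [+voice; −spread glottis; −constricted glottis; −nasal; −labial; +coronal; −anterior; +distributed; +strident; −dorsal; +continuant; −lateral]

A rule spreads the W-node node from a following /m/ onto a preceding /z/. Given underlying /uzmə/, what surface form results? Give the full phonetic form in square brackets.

The W-node node dominates the terminals [labial], [round], [coronal], [anterior], [distributed], [strident], [dorsal], [high], [back], [continuant].
The target acquires /m/'s values for everything under W-node — [+labial], [−round], [−coronal], [−dorsal], [−continuant] — while keeping its own [voice], [spread glottis], [constricted glottis], ….
The resulting bundle matches /b/ in the inventory; substituting it for /z/ gives [ubmə].

[ubmə]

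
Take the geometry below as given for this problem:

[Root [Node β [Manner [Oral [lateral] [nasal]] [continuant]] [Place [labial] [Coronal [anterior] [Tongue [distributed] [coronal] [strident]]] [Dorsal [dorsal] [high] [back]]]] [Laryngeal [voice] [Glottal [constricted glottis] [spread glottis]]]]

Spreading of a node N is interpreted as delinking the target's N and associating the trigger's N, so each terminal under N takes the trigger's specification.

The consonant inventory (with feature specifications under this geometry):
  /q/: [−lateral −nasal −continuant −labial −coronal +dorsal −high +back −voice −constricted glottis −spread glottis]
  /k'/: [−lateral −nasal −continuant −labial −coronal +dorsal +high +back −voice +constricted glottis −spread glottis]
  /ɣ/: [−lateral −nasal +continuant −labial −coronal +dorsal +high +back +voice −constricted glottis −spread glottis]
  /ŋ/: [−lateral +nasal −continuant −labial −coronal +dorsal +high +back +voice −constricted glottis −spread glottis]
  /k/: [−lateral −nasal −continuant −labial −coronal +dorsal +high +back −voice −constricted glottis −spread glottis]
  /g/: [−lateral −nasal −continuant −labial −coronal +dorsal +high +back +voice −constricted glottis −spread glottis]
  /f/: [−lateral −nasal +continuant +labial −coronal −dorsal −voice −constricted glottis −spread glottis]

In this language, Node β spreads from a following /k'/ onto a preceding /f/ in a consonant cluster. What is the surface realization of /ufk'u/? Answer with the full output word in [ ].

[ukk'u]

The Node β node dominates the terminals [lateral], [nasal], [continuant], [labial], [anterior], [distributed], [coronal], [strident], [dorsal], [high], [back].
Spreading Node β from /k'/ onto /f/ replaces those values with /k'/'s: [−lateral], [−nasal], [−continuant], [−labial], [−coronal], [+dorsal], [+high], [+back]. Features outside Node β ([voice], [constricted glottis], [spread glottis]) stay as in /f/.
The resulting bundle matches /k/ in the inventory; substituting it for /f/ gives [ukk'u].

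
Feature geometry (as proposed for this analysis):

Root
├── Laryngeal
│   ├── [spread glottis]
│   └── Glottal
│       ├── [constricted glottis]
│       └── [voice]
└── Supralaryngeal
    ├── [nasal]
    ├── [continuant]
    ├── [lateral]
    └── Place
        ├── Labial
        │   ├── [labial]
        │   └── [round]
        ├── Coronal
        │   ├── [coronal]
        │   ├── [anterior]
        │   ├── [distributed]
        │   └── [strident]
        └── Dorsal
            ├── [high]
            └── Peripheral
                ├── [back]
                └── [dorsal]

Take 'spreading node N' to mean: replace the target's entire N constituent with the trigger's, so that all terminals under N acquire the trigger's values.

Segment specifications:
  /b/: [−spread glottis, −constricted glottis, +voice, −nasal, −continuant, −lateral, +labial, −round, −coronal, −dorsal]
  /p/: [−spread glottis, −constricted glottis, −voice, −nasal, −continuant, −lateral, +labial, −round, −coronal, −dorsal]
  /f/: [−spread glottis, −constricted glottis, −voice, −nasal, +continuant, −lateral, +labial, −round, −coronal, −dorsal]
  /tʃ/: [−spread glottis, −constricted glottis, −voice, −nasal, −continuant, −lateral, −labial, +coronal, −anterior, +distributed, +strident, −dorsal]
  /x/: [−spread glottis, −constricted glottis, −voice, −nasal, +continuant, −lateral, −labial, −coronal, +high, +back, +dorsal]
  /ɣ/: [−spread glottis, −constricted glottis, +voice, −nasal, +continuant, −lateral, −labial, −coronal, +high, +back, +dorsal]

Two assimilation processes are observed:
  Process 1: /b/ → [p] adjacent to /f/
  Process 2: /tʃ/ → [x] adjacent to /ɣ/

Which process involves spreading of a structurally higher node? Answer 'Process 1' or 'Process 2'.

Process 2

Process 1: the feature that changes is [voice]; the minimal node is [voice] (depth 3).
In Process 2, [continuant], [coronal], [anterior], [distributed], [strident], [dorsal], [high], [back] change, so the minimal spreading node is Supralaryngeal at depth 1.
Depth 1 < depth 3; Process 2 involves the structurally higher constituent Supralaryngeal.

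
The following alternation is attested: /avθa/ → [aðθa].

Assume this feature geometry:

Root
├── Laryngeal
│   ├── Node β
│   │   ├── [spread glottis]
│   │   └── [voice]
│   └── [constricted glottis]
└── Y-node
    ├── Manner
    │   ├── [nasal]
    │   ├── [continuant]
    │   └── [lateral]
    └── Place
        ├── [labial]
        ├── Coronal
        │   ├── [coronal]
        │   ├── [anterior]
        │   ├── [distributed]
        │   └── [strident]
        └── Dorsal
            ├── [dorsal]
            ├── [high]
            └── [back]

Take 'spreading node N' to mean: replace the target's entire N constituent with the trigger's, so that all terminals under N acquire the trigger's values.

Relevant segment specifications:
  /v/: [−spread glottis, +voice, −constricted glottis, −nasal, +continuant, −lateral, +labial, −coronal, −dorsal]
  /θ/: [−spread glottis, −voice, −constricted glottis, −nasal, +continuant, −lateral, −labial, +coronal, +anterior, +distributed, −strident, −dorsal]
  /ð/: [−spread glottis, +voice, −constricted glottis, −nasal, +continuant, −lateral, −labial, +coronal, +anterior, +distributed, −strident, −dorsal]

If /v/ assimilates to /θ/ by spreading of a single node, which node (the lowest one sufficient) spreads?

The alternation /v/ → [ð] changes [labial], [coronal], [anterior], [distributed], [strident] and nothing else.
These terminals are all dominated by Place, and no proper subconstituent of Place covers them all; Place is their lowest common ancestor.
Delinking /v/'s Place and associating /θ/'s Place gives precisely the feature bundle of [ð].
[voice], a feature on which the two segments disagree outside Place, is unchanged — nothing dominating it spread, and Place is the minimal sufficient constituent.

Place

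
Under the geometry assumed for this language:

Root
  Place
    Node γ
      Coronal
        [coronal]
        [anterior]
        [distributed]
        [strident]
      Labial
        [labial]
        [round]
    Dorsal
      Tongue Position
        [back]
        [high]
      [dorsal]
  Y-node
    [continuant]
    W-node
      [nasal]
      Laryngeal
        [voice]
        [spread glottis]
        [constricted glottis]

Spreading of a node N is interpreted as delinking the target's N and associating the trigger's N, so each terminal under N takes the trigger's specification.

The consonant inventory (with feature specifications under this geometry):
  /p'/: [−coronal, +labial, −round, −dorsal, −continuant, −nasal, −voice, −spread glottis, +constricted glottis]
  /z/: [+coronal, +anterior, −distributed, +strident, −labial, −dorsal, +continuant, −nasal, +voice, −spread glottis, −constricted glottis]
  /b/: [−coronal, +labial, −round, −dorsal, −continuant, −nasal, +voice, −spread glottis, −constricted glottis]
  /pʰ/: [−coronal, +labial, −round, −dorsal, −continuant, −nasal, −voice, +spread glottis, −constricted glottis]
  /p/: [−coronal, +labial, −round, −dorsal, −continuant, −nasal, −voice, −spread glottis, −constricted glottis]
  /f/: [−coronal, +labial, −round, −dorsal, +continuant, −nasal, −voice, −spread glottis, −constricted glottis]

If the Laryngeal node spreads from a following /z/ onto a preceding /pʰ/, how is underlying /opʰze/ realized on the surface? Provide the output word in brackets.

Laryngeal immediately or transitively dominates [voice], [spread glottis], [constricted glottis].
Spreading Laryngeal from /z/ onto /pʰ/ replaces those values with /z/'s: [+voice], [−spread glottis], [−constricted glottis]. Features outside Laryngeal ([coronal], [labial], [round], …) stay as in /pʰ/.
The resulting bundle matches /b/ in the inventory; substituting it for /pʰ/ gives [obze].

[obze]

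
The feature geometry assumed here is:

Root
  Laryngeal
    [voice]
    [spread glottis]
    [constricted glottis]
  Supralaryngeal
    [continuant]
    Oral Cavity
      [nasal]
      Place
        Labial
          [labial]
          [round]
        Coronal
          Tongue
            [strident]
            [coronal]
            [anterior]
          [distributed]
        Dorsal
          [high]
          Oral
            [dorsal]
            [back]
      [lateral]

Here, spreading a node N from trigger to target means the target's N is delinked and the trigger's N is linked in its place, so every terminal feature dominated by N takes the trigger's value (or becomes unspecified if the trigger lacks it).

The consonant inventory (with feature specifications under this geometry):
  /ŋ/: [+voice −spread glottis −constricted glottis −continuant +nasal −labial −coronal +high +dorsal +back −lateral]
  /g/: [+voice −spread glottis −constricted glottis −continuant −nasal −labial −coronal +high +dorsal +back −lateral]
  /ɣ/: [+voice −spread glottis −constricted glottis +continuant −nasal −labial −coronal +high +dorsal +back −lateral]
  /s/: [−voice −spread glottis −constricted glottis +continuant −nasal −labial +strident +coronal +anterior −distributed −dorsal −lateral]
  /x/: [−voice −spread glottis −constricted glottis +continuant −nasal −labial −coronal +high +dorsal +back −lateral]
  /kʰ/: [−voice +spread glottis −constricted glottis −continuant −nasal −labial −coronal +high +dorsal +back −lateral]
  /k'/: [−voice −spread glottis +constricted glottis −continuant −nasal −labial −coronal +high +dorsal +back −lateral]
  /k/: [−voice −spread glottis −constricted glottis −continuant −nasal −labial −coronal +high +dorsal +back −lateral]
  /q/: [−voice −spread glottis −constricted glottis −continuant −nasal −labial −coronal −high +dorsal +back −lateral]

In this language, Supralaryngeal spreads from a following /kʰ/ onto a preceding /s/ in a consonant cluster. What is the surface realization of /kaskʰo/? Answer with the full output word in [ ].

Supralaryngeal immediately or transitively dominates [continuant], [nasal], [labial], [round], [strident], [coronal], [anterior], [distributed], [high], [dorsal], [back], [lateral].
Spreading Supralaryngeal from /kʰ/ onto /s/ replaces those values with /kʰ/'s: [−continuant], [−nasal], [−labial], [−coronal], [+high], [+dorsal], [+back], [−lateral]. Features outside Supralaryngeal ([voice], [spread glottis], [constricted glottis]) stay as in /s/.
The resulting bundle matches /k/ in the inventory; substituting it for /s/ gives [kakkʰo].

[kakkʰo]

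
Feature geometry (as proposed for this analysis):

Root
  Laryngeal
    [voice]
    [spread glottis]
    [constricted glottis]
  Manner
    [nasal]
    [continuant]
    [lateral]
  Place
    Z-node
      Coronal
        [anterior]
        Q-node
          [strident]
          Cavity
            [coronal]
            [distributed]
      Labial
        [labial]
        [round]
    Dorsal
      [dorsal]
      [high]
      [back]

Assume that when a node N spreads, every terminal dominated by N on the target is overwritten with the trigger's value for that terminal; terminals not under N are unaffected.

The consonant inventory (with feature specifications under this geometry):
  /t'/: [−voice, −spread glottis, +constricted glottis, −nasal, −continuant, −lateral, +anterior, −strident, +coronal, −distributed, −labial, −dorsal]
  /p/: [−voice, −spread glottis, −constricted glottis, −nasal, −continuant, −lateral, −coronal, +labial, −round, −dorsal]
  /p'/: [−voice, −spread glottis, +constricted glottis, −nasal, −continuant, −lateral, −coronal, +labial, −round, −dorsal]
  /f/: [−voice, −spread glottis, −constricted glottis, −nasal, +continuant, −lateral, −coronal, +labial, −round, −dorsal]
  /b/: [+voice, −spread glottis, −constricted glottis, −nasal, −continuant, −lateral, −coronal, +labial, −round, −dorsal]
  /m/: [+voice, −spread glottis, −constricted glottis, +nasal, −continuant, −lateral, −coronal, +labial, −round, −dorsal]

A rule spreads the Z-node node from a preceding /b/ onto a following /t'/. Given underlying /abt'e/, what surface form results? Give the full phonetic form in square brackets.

[abp'e]

Terminals under Z-node in this geometry: [anterior], [strident], [coronal], [distributed], [labial], [round].
The target acquires /b/'s values for everything under Z-node — [−coronal], [+labial], [−round] — while keeping its own [voice], [spread glottis], [constricted glottis], ….
Among the inventory, only /p'/ has exactly this specification, giving the surface form [abp'e].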